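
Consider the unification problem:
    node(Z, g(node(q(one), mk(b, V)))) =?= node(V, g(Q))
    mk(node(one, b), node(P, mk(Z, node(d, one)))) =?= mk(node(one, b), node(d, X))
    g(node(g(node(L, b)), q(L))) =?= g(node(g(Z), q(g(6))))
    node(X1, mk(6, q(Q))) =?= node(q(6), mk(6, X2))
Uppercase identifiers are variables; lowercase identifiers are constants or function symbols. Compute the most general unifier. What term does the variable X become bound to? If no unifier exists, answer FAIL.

Decompose node/2: Z =?= V,  g(node(q(one), mk(b, V))) =?= g(Q).
Bind Z := V; substituting into the 2 remaining equations that mention Z gives: mk(node(one, b), node(P, mk(V, node(d, one)))) =?= mk(node(one, b), node(d, X)),  g(node(g(node(L, b)), q(L))) =?= g(node(g(V), q(g(6)))).
Decompose g/1: node(q(one), mk(b, V)) =?= Q.
Bind Q := node(q(one), mk(b, V)); substituting into the one remaining equation that mentions Q gives: node(X1, mk(6, q(node(q(one), mk(b, V))))) =?= node(q(6), mk(6, X2)).
Decompose mk/2: node(one, b) =?= node(one, b),  node(P, mk(V, node(d, one))) =?= node(d, X).
Delete trivial equation node(one, b) =?= node(one, b).
Decompose node/2: P =?= d,  mk(V, node(d, one)) =?= X.
Bind P := d; no other remaining equation mentions P.
Bind X := mk(V, node(d, one)); no other remaining equation mentions X.
Decompose g/1: node(g(node(L, b)), q(L)) =?= node(g(V), q(g(6))).
Decompose node/2: g(node(L, b)) =?= g(V),  q(L) =?= q(g(6)).
Decompose g/1: node(L, b) =?= V.
Bind V := node(L, b); substituting into the one remaining equation that mentions V gives: node(X1, mk(6, q(node(q(one), mk(b, node(L, b)))))) =?= node(q(6), mk(6, X2)). Substituting into the earlier bindings gives Z := node(L, b), Q := node(q(one), mk(b, node(L, b))), X := mk(node(L, b), node(d, one)).
Decompose q/1: L =?= g(6).
Bind L := g(6); substituting into the remaining equation gives: node(X1, mk(6, q(node(q(one), mk(b, node(g(6), b)))))) =?= node(q(6), mk(6, X2)). Substituting into the earlier bindings gives Z := node(g(6), b), Q := node(q(one), mk(b, node(g(6), b))), X := mk(node(g(6), b), node(d, one)), V := node(g(6), b).
Decompose node/2: X1 =?= q(6),  mk(6, q(node(q(one), mk(b, node(g(6), b))))) =?= mk(6, X2).
Bind X1 := q(6); no other remaining equation mentions X1.
Decompose mk/2: 6 =?= 6,  q(node(q(one), mk(b, node(g(6), b)))) =?= X2.
Delete trivial equation 6 =?= 6.
Bind X2 := q(node(q(one), mk(b, node(g(6), b)))).
MGU = { Z := node(g(6), b), Q := node(q(one), mk(b, node(g(6), b))), P := d, X := mk(node(g(6), b), node(d, one)), V := node(g(6), b), L := g(6), X1 := q(6), X2 := q(node(q(one), mk(b, node(g(6), b)))) }, so X := mk(node(g(6), b), node(d, one)).

mk(node(g(6), b), node(d, one))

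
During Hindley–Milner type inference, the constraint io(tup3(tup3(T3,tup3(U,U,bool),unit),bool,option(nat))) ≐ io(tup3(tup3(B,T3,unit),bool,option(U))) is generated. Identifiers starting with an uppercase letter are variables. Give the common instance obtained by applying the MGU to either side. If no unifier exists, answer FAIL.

io(tup3(tup3(tup3(nat,nat,bool),tup3(nat,nat,bool),unit),bool,option(nat)))

Decompose io/1: tup3(tup3(T3,tup3(U,U,bool),unit),bool,option(nat)) ≐ tup3(tup3(B,T3,unit),bool,option(U)).
Decompose tup3/3: tup3(T3,tup3(U,U,bool),unit) ≐ tup3(B,T3,unit),  bool ≐ bool,  option(nat) ≐ option(U).
Decompose tup3/3: T3 ≐ B,  tup3(U,U,bool) ≐ T3,  unit ≐ unit.
Bind T3 := B; substituting into the one remaining equation that mentions T3 gives: tup3(U,U,bool) ≐ B.
Bind B := tup3(U,U,bool); no other remaining equation mentions B. Substituting into the earlier binding gives T3 := tup3(U,U,bool).
Delete trivial equation unit ≐ unit.
Delete trivial equation bool ≐ bool.
Decompose option/1: nat ≐ U.
Bind U := nat. Substituting into the earlier bindings gives T3 := tup3(nat,nat,bool), B := tup3(nat,nat,bool).
Applying the MGU to either side gives io(tup3(tup3(tup3(nat,nat,bool),tup3(nat,nat,bool),unit),bool,option(nat))).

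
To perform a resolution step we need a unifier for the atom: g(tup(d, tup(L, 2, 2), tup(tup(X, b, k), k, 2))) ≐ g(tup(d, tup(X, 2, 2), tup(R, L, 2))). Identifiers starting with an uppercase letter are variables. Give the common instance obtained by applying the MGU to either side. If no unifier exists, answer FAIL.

g(tup(d, tup(k, 2, 2), tup(tup(k, b, k), k, 2)))

Decompose g/1: tup(d, tup(L, 2, 2), tup(tup(X, b, k), k, 2)) ≐ tup(d, tup(X, 2, 2), tup(R, L, 2)).
Decompose tup/3: d ≐ d,  tup(L, 2, 2) ≐ tup(X, 2, 2),  tup(tup(X, b, k), k, 2) ≐ tup(R, L, 2).
Delete trivial equation d ≐ d.
Decompose tup/3: L ≐ X,  2 ≐ 2,  2 ≐ 2.
Bind L := X; substituting into the one remaining equation that mentions L gives: tup(tup(X, b, k), k, 2) ≐ tup(R, X, 2).
Delete trivial equation 2 ≐ 2.
Delete trivial equation 2 ≐ 2.
Decompose tup/3: tup(X, b, k) ≐ R,  k ≐ X,  2 ≐ 2.
Bind R := tup(X, b, k); no other remaining equation mentions R.
Bind X := k; no other remaining equation mentions X. Substituting into the earlier bindings gives L := k, R := tup(k, b, k).
Delete trivial equation 2 ≐ 2.
Applying the MGU to either side gives g(tup(d, tup(k, 2, 2), tup(tup(k, b, k), k, 2))).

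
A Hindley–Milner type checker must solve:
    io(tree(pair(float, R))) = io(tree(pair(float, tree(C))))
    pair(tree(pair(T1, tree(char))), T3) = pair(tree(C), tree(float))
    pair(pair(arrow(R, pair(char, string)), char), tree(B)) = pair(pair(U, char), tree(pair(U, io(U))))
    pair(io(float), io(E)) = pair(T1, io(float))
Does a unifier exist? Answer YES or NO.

Decompose io/1: tree(pair(float, R)) = tree(pair(float, tree(C))).
Decompose tree/1: pair(float, R) = pair(float, tree(C)).
Decompose pair/2: float = float,  R = tree(C).
Delete trivial equation float = float.
Bind R := tree(C); substituting into the one remaining equation that mentions R gives: pair(pair(arrow(tree(C), pair(char, string)), char), tree(B)) = pair(pair(U, char), tree(pair(U, io(U)))).
Decompose pair/2: tree(pair(T1, tree(char))) = tree(C),  T3 = tree(float).
Decompose tree/1: pair(T1, tree(char)) = C.
Bind C := pair(T1, tree(char)); substituting into the one remaining equation that mentions C gives: pair(pair(arrow(tree(pair(T1, tree(char))), pair(char, string)), char), tree(B)) = pair(pair(U, char), tree(pair(U, io(U)))). Substituting into the earlier binding gives R := tree(pair(T1, tree(char))).
Bind T3 := tree(float); no other remaining equation mentions T3.
Decompose pair/2: pair(arrow(tree(pair(T1, tree(char))), pair(char, string)), char) = pair(U, char),  tree(B) = tree(pair(U, io(U))).
Decompose pair/2: arrow(tree(pair(T1, tree(char))), pair(char, string)) = U,  char = char.
Bind U := arrow(tree(pair(T1, tree(char))), pair(char, string)); substituting into the one remaining equation that mentions U gives: tree(B) = tree(pair(arrow(tree(pair(T1, tree(char))), pair(char, string)), io(arrow(tree(pair(T1, tree(char))), pair(char, string))))).
Delete trivial equation char = char.
Decompose tree/1: B = pair(arrow(tree(pair(T1, tree(char))), pair(char, string)), io(arrow(tree(pair(T1, tree(char))), pair(char, string)))).
Bind B := pair(arrow(tree(pair(T1, tree(char))), pair(char, string)), io(arrow(tree(pair(T1, tree(char))), pair(char, string)))); no other remaining equation mentions B.
Decompose pair/2: io(float) = T1,  io(E) = io(float).
Bind T1 := io(float); no other remaining equation mentions T1. Substituting into the earlier bindings gives R := tree(pair(io(float), tree(char))), C := pair(io(float), tree(char)), U := arrow(tree(pair(io(float), tree(char))), pair(char, string)), B := pair(arrow(tree(pair(io(float), tree(char))), pair(char, string)), io(arrow(tree(pair(io(float), tree(char))), pair(char, string)))).
Decompose io/1: E = float.
Bind E := float.
No equations remain and no clash or occurs-check failure arose, so a unifier exists.

YES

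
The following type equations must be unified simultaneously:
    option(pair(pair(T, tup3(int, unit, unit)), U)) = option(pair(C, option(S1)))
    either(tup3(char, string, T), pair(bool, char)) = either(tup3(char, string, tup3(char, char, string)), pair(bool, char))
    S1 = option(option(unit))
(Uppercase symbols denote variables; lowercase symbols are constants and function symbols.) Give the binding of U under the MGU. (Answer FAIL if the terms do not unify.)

Decompose option/1: pair(pair(T, tup3(int, unit, unit)), U) = pair(C, option(S1)).
Decompose pair/2: pair(T, tup3(int, unit, unit)) = C,  U = option(S1).
Bind C := pair(T, tup3(int, unit, unit)); no other remaining equation mentions C.
Bind U := option(S1); no other remaining equation mentions U.
Decompose either/2: tup3(char, string, T) = tup3(char, string, tup3(char, char, string)),  pair(bool, char) = pair(bool, char).
Decompose tup3/3: char = char,  string = string,  T = tup3(char, char, string).
Delete trivial equation char = char.
Delete trivial equation string = string.
Bind T := tup3(char, char, string); no other remaining equation mentions T. Substituting into the earlier binding gives C := pair(tup3(char, char, string), tup3(int, unit, unit)).
Delete trivial equation pair(bool, char) = pair(bool, char).
Bind S1 := option(option(unit)). Substituting into the earlier binding gives U := option(option(option(unit))).
MGU = { C -> pair(tup3(char, char, string), tup3(int, unit, unit)), U -> option(option(option(unit))), T -> tup3(char, char, string), S1 -> option(option(unit)) }, so U -> option(option(option(unit))).

option(option(option(unit)))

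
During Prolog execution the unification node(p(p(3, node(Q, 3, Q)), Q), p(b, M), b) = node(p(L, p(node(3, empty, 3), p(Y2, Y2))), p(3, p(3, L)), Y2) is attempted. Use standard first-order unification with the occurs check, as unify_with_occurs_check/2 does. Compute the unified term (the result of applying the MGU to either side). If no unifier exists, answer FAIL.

Decompose node/3: p(p(3, node(Q, 3, Q)), Q) = p(L, p(node(3, empty, 3), p(Y2, Y2))),  p(b, M) = p(3, p(3, L)),  b = Y2.
Decompose p/2: p(3, node(Q, 3, Q)) = L,  Q = p(node(3, empty, 3), p(Y2, Y2)).
Bind L := p(3, node(Q, 3, Q)); substituting into the one remaining equation that mentions L gives: p(b, M) = p(3, p(3, p(3, node(Q, 3, Q)))).
Bind Q := p(node(3, empty, 3), p(Y2, Y2)); substituting into the one remaining equation that mentions Q gives: p(b, M) = p(3, p(3, p(3, node(p(node(3, empty, 3), p(Y2, Y2)), 3, p(node(3, empty, 3), p(Y2, Y2)))))). Substituting into the earlier binding gives L := p(3, node(p(node(3, empty, 3), p(Y2, Y2)), 3, p(node(3, empty, 3), p(Y2, Y2)))).
Decompose p/2: b = 3,  M = p(3, p(3, node(p(node(3, empty, 3), p(Y2, Y2)), 3, p(node(3, empty, 3), p(Y2, Y2))))).
Clash: constants b and 3 differ; no unifier exists.

FAIL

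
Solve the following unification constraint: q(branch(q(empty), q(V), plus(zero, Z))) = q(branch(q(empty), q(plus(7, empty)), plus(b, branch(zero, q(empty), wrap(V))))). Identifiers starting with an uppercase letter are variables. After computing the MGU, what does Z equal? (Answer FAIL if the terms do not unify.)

FAIL

Decompose q/1: branch(q(empty), q(V), plus(zero, Z)) = branch(q(empty), q(plus(7, empty)), plus(b, branch(zero, q(empty), wrap(V)))).
Decompose branch/3: q(empty) = q(empty),  q(V) = q(plus(7, empty)),  plus(zero, Z) = plus(b, branch(zero, q(empty), wrap(V))).
Delete trivial equation q(empty) = q(empty).
Decompose q/1: V = plus(7, empty).
Bind V := plus(7, empty); substituting into the remaining equation gives: plus(zero, Z) = plus(b, branch(zero, q(empty), wrap(plus(7, empty)))).
Decompose plus/2: zero = b,  Z = branch(zero, q(empty), wrap(plus(7, empty))).
Clash: constants zero and b differ; no unifier exists.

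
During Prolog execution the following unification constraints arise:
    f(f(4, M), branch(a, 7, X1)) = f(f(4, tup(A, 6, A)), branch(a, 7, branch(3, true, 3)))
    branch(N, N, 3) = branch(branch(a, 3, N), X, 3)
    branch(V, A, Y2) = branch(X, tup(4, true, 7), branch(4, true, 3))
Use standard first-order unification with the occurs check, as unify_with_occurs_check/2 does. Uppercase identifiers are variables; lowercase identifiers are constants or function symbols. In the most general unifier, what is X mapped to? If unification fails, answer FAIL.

Decompose f/2: f(4, M) = f(4, tup(A, 6, A)),  branch(a, 7, X1) = branch(a, 7, branch(3, true, 3)).
Decompose f/2: 4 = 4,  M = tup(A, 6, A).
Delete trivial equation 4 = 4.
Bind M := tup(A, 6, A); no other remaining equation mentions M.
Decompose branch/3: a = a,  7 = 7,  X1 = branch(3, true, 3).
Delete trivial equation a = a.
Delete trivial equation 7 = 7.
Bind X1 := branch(3, true, 3); no other remaining equation mentions X1.
Decompose branch/3: N = branch(a, 3, N),  N = X,  3 = 3.
Occurs check fails: N occurs in branch(a, 3, N); the equation N = branch(a, 3, N) has no finite solution.

FAIL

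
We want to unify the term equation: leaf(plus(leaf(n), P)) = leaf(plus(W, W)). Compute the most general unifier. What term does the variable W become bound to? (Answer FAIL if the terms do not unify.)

Decompose leaf/1: plus(leaf(n), P) = plus(W, W).
Decompose plus/2: leaf(n) = W,  P = W.
Bind W := leaf(n); substituting into the remaining equation gives: P = leaf(n).
Bind P := leaf(n).
MGU = { W ↦ leaf(n), P ↦ leaf(n) }, so W ↦ leaf(n).

leaf(n)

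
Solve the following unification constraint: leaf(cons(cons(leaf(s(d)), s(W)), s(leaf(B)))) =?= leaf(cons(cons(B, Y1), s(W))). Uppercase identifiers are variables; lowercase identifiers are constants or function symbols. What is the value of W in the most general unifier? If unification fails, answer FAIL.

Decompose leaf/1: cons(cons(leaf(s(d)), s(W)), s(leaf(B))) =?= cons(cons(B, Y1), s(W)).
Decompose cons/2: cons(leaf(s(d)), s(W)) =?= cons(B, Y1),  s(leaf(B)) =?= s(W).
Decompose cons/2: leaf(s(d)) =?= B,  s(W) =?= Y1.
Bind B := leaf(s(d)); substituting into the one remaining equation that mentions B gives: s(leaf(leaf(s(d)))) =?= s(W).
Bind Y1 := s(W); no other remaining equation mentions Y1.
Decompose s/1: leaf(leaf(s(d))) =?= W.
Bind W := leaf(leaf(s(d))). Substituting into the earlier binding gives Y1 := s(leaf(leaf(s(d)))).
MGU = { B ↦ leaf(s(d)), Y1 ↦ s(leaf(leaf(s(d)))), W ↦ leaf(leaf(s(d))) }, so W ↦ leaf(leaf(s(d))).

leaf(leaf(s(d)))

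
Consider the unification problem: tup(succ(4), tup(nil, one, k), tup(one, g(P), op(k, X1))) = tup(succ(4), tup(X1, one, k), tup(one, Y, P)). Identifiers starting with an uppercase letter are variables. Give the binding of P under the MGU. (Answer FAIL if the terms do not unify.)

op(k, nil)

Decompose tup/3: succ(4) = succ(4),  tup(nil, one, k) = tup(X1, one, k),  tup(one, g(P), op(k, X1)) = tup(one, Y, P).
Delete trivial equation succ(4) = succ(4).
Decompose tup/3: nil = X1,  one = one,  k = k.
Bind X1 := nil; substituting into the one remaining equation that mentions X1 gives: tup(one, g(P), op(k, nil)) = tup(one, Y, P).
Delete trivial equation one = one.
Delete trivial equation k = k.
Decompose tup/3: one = one,  g(P) = Y,  op(k, nil) = P.
Delete trivial equation one = one.
Bind Y := g(P); no other remaining equation mentions Y.
Bind P := op(k, nil). Substituting into the earlier binding gives Y := g(op(k, nil)).
MGU = { X1 -> nil, Y -> g(op(k, nil)), P -> op(k, nil) }, so P -> op(k, nil).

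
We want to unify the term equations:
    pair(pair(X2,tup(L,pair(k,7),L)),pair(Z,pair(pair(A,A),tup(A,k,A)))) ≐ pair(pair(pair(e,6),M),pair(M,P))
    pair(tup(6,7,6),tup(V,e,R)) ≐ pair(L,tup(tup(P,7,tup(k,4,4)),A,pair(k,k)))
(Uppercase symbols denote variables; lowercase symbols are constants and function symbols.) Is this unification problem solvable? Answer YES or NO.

YES

Decompose pair/2: pair(X2,tup(L,pair(k,7),L)) ≐ pair(pair(e,6),M),  pair(Z,pair(pair(A,A),tup(A,k,A))) ≐ pair(M,P).
Decompose pair/2: X2 ≐ pair(e,6),  tup(L,pair(k,7),L) ≐ M.
Bind X2 := pair(e,6); no other remaining equation mentions X2.
Bind M := tup(L,pair(k,7),L); substituting into the one remaining equation that mentions M gives: pair(Z,pair(pair(A,A),tup(A,k,A))) ≐ pair(tup(L,pair(k,7),L),P).
Decompose pair/2: Z ≐ tup(L,pair(k,7),L),  pair(pair(A,A),tup(A,k,A)) ≐ P.
Bind Z := tup(L,pair(k,7),L); no other remaining equation mentions Z.
Bind P := pair(pair(A,A),tup(A,k,A)); substituting into the remaining equation gives: pair(tup(6,7,6),tup(V,e,R)) ≐ pair(L,tup(tup(pair(pair(A,A),tup(A,k,A)),7,tup(k,4,4)),A,pair(k,k))).
Decompose pair/2: tup(6,7,6) ≐ L,  tup(V,e,R) ≐ tup(tup(pair(pair(A,A),tup(A,k,A)),7,tup(k,4,4)),A,pair(k,k)).
Bind L := tup(6,7,6); no other remaining equation mentions L. Substituting into the earlier bindings gives M := tup(tup(6,7,6),pair(k,7),tup(6,7,6)), Z := tup(tup(6,7,6),pair(k,7),tup(6,7,6)).
Decompose tup/3: V ≐ tup(pair(pair(A,A),tup(A,k,A)),7,tup(k,4,4)),  e ≐ A,  R ≐ pair(k,k).
Bind V := tup(pair(pair(A,A),tup(A,k,A)),7,tup(k,4,4)); no other remaining equation mentions V.
Bind A := e; no other remaining equation mentions A. Substituting into the earlier bindings gives P := pair(pair(e,e),tup(e,k,e)), V := tup(pair(pair(e,e),tup(e,k,e)),7,tup(k,4,4)).
Bind R := pair(k,k).
No equations remain and no clash or occurs-check failure arose, so a unifier exists.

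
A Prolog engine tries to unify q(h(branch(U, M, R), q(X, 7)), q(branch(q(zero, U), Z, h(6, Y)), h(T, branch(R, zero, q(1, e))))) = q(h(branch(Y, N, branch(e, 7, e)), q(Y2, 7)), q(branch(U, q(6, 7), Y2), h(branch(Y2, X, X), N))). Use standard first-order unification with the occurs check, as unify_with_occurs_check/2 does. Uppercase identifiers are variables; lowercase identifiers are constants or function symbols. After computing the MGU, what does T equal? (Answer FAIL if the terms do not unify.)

FAIL

Decompose q/2: h(branch(U, M, R), q(X, 7)) = h(branch(Y, N, branch(e, 7, e)), q(Y2, 7)),  q(branch(q(zero, U), Z, h(6, Y)), h(T, branch(R, zero, q(1, e)))) = q(branch(U, q(6, 7), Y2), h(branch(Y2, X, X), N)).
Decompose h/2: branch(U, M, R) = branch(Y, N, branch(e, 7, e)),  q(X, 7) = q(Y2, 7).
Decompose branch/3: U = Y,  M = N,  R = branch(e, 7, e).
Bind U := Y; substituting into the one remaining equation that mentions U gives: q(branch(q(zero, Y), Z, h(6, Y)), h(T, branch(R, zero, q(1, e)))) = q(branch(Y, q(6, 7), Y2), h(branch(Y2, X, X), N)).
Bind M := N; no other remaining equation mentions M.
Bind R := branch(e, 7, e); substituting into the one remaining equation that mentions R gives: q(branch(q(zero, Y), Z, h(6, Y)), h(T, branch(branch(e, 7, e), zero, q(1, e)))) = q(branch(Y, q(6, 7), Y2), h(branch(Y2, X, X), N)).
Decompose q/2: X = Y2,  7 = 7.
Bind X := Y2; substituting into the one remaining equation that mentions X gives: q(branch(q(zero, Y), Z, h(6, Y)), h(T, branch(branch(e, 7, e), zero, q(1, e)))) = q(branch(Y, q(6, 7), Y2), h(branch(Y2, Y2, Y2), N)).
Delete trivial equation 7 = 7.
Decompose q/2: branch(q(zero, Y), Z, h(6, Y)) = branch(Y, q(6, 7), Y2),  h(T, branch(branch(e, 7, e), zero, q(1, e))) = h(branch(Y2, Y2, Y2), N).
Decompose branch/3: q(zero, Y) = Y,  Z = q(6, 7),  h(6, Y) = Y2.
Occurs check fails: Y occurs in q(zero, Y); the equation Y = q(zero, Y) has no finite solution.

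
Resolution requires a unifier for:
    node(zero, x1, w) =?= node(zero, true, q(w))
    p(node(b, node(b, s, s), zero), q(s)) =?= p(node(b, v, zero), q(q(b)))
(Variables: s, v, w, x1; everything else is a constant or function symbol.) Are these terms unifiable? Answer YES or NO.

NO

Decompose node/3: zero =?= zero,  x1 =?= true,  w =?= q(w).
Delete trivial equation zero =?= zero.
Bind x1 := true; no other remaining equation mentions x1.
Occurs check fails: w occurs in q(w); the equation w =?= q(w) has no finite solution.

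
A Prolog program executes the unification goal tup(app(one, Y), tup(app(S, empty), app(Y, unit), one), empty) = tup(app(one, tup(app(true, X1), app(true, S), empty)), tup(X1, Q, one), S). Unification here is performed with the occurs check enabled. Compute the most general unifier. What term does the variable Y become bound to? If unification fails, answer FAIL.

tup(app(true, app(empty, empty)), app(true, empty), empty)

Decompose tup/3: app(one, Y) = app(one, tup(app(true, X1), app(true, S), empty)),  tup(app(S, empty), app(Y, unit), one) = tup(X1, Q, one),  empty = S.
Decompose app/2: one = one,  Y = tup(app(true, X1), app(true, S), empty).
Delete trivial equation one = one.
Bind Y := tup(app(true, X1), app(true, S), empty); substituting into the one remaining equation that mentions Y gives: tup(app(S, empty), app(tup(app(true, X1), app(true, S), empty), unit), one) = tup(X1, Q, one).
Decompose tup/3: app(S, empty) = X1,  app(tup(app(true, X1), app(true, S), empty), unit) = Q,  one = one.
Bind X1 := app(S, empty); substituting into the one remaining equation that mentions X1 gives: app(tup(app(true, app(S, empty)), app(true, S), empty), unit) = Q. Substituting into the earlier binding gives Y := tup(app(true, app(S, empty)), app(true, S), empty).
Bind Q := app(tup(app(true, app(S, empty)), app(true, S), empty), unit); no other remaining equation mentions Q.
Delete trivial equation one = one.
Bind S := empty. Substituting into the earlier bindings gives Y := tup(app(true, app(empty, empty)), app(true, empty), empty), X1 := app(empty, empty), Q := app(tup(app(true, app(empty, empty)), app(true, empty), empty), unit).
MGU = { Y ↦ tup(app(true, app(empty, empty)), app(true, empty), empty), X1 ↦ app(empty, empty), Q ↦ app(tup(app(true, app(empty, empty)), app(true, empty), empty), unit), S ↦ empty }, so Y ↦ tup(app(true, app(empty, empty)), app(true, empty), empty).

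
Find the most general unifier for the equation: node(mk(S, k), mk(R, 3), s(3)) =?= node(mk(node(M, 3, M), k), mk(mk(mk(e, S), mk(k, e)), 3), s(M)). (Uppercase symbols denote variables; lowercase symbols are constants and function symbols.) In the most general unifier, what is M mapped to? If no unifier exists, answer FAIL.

3

Decompose node/3: mk(S, k) =?= mk(node(M, 3, M), k),  mk(R, 3) =?= mk(mk(mk(e, S), mk(k, e)), 3),  s(3) =?= s(M).
Decompose mk/2: S =?= node(M, 3, M),  k =?= k.
Bind S := node(M, 3, M); substituting into the one remaining equation that mentions S gives: mk(R, 3) =?= mk(mk(mk(e, node(M, 3, M)), mk(k, e)), 3).
Delete trivial equation k =?= k.
Decompose mk/2: R =?= mk(mk(e, node(M, 3, M)), mk(k, e)),  3 =?= 3.
Bind R := mk(mk(e, node(M, 3, M)), mk(k, e)); no other remaining equation mentions R.
Delete trivial equation 3 =?= 3.
Decompose s/1: 3 =?= M.
Bind M := 3. Substituting into the earlier bindings gives S := node(3, 3, 3), R := mk(mk(e, node(3, 3, 3)), mk(k, e)).
MGU = { S := node(3, 3, 3), R := mk(mk(e, node(3, 3, 3)), mk(k, e)), M := 3 }, so M := 3.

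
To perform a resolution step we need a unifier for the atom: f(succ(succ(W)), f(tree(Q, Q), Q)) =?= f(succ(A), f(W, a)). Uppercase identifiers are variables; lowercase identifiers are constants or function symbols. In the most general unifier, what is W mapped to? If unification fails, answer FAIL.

tree(a, a)

Decompose f/2: succ(succ(W)) =?= succ(A),  f(tree(Q, Q), Q) =?= f(W, a).
Decompose succ/1: succ(W) =?= A.
Bind A := succ(W); no other remaining equation mentions A.
Decompose f/2: tree(Q, Q) =?= W,  Q =?= a.
Bind W := tree(Q, Q); no other remaining equation mentions W. Substituting into the earlier binding gives A := succ(tree(Q, Q)).
Bind Q := a. Substituting into the earlier bindings gives A := succ(tree(a, a)), W := tree(a, a).
MGU = { A -> succ(tree(a, a)), W -> tree(a, a), Q -> a }, so W -> tree(a, a).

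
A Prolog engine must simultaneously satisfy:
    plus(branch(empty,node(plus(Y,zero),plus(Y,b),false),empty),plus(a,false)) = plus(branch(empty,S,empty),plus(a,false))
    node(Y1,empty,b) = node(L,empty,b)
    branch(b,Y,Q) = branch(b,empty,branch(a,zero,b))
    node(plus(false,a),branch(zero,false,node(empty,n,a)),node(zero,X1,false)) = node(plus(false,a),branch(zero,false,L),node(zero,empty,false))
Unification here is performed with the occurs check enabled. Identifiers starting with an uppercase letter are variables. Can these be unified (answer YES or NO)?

YES

Decompose plus/2: branch(empty,node(plus(Y,zero),plus(Y,b),false),empty) = branch(empty,S,empty),  plus(a,false) = plus(a,false).
Decompose branch/3: empty = empty,  node(plus(Y,zero),plus(Y,b),false) = S,  empty = empty.
Delete trivial equation empty = empty.
Bind S := node(plus(Y,zero),plus(Y,b),false); no other remaining equation mentions S.
Delete trivial equation empty = empty.
Delete trivial equation plus(a,false) = plus(a,false).
Decompose node/3: Y1 = L,  empty = empty,  b = b.
Bind Y1 := L; no other remaining equation mentions Y1.
Delete trivial equation empty = empty.
Delete trivial equation b = b.
Decompose branch/3: b = b,  Y = empty,  Q = branch(a,zero,b).
Delete trivial equation b = b.
Bind Y := empty; no other remaining equation mentions Y. Substituting into the earlier binding gives S := node(plus(empty,zero),plus(empty,b),false).
Bind Q := branch(a,zero,b); no other remaining equation mentions Q.
Decompose node/3: plus(false,a) = plus(false,a),  branch(zero,false,node(empty,n,a)) = branch(zero,false,L),  node(zero,X1,false) = node(zero,empty,false).
Delete trivial equation plus(false,a) = plus(false,a).
Decompose branch/3: zero = zero,  false = false,  node(empty,n,a) = L.
Delete trivial equation zero = zero.
Delete trivial equation false = false.
Bind L := node(empty,n,a); no other remaining equation mentions L. Substituting into the earlier binding gives Y1 := node(empty,n,a).
Decompose node/3: zero = zero,  X1 = empty,  false = false.
Delete trivial equation zero = zero.
Bind X1 := empty; no other remaining equation mentions X1.
Delete trivial equation false = false.
No equations remain and no clash or occurs-check failure arose, so a unifier exists.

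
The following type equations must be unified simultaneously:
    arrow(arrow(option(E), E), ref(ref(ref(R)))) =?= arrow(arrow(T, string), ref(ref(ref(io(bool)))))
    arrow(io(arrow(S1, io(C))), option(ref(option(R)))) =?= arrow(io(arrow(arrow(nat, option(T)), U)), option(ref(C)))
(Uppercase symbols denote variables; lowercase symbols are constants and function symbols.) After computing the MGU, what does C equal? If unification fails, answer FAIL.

option(io(bool))

Decompose arrow/2: arrow(option(E), E) =?= arrow(T, string),  ref(ref(ref(R))) =?= ref(ref(ref(io(bool)))).
Decompose arrow/2: option(E) =?= T,  E =?= string.
Bind T := option(E); substituting into the one remaining equation that mentions T gives: arrow(io(arrow(S1, io(C))), option(ref(option(R)))) =?= arrow(io(arrow(arrow(nat, option(option(E))), U)), option(ref(C))).
Bind E := string; substituting into the one remaining equation that mentions E gives: arrow(io(arrow(S1, io(C))), option(ref(option(R)))) =?= arrow(io(arrow(arrow(nat, option(option(string))), U)), option(ref(C))). Substituting into the earlier binding gives T := option(string).
Decompose ref/1: ref(ref(R)) =?= ref(ref(io(bool))).
Decompose ref/1: ref(R) =?= ref(io(bool)).
Decompose ref/1: R =?= io(bool).
Bind R := io(bool); substituting into the remaining equation gives: arrow(io(arrow(S1, io(C))), option(ref(option(io(bool))))) =?= arrow(io(arrow(arrow(nat, option(option(string))), U)), option(ref(C))).
Decompose arrow/2: io(arrow(S1, io(C))) =?= io(arrow(arrow(nat, option(option(string))), U)),  option(ref(option(io(bool)))) =?= option(ref(C)).
Decompose io/1: arrow(S1, io(C)) =?= arrow(arrow(nat, option(option(string))), U).
Decompose arrow/2: S1 =?= arrow(nat, option(option(string))),  io(C) =?= U.
Bind S1 := arrow(nat, option(option(string))); no other remaining equation mentions S1.
Bind U := io(C); no other remaining equation mentions U.
Decompose option/1: ref(option(io(bool))) =?= ref(C).
Decompose ref/1: option(io(bool)) =?= C.
Bind C := option(io(bool)). Substituting into the earlier binding gives U := io(option(io(bool))).
MGU = { T := option(string), E := string, R := io(bool), S1 := arrow(nat, option(option(string))), U := io(option(io(bool))), C := option(io(bool)) }, so C := option(io(bool)).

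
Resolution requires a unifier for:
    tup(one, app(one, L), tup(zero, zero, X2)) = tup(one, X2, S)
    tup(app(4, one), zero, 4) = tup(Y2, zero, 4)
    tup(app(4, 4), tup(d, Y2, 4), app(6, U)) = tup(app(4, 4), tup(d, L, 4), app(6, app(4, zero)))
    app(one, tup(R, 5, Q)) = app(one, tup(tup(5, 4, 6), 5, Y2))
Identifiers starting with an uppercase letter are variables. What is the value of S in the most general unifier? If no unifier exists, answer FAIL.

tup(zero, zero, app(one, app(4, one)))

Decompose tup/3: one = one,  app(one, L) = X2,  tup(zero, zero, X2) = S.
Delete trivial equation one = one.
Bind X2 := app(one, L); substituting into the one remaining equation that mentions X2 gives: tup(zero, zero, app(one, L)) = S.
Bind S := tup(zero, zero, app(one, L)); no other remaining equation mentions S.
Decompose tup/3: app(4, one) = Y2,  zero = zero,  4 = 4.
Bind Y2 := app(4, one); substituting into the 2 remaining equations that mention Y2 gives: tup(app(4, 4), tup(d, app(4, one), 4), app(6, U)) = tup(app(4, 4), tup(d, L, 4), app(6, app(4, zero))),  app(one, tup(R, 5, Q)) = app(one, tup(tup(5, 4, 6), 5, app(4, one))).
Delete trivial equation zero = zero.
Delete trivial equation 4 = 4.
Decompose tup/3: app(4, 4) = app(4, 4),  tup(d, app(4, one), 4) = tup(d, L, 4),  app(6, U) = app(6, app(4, zero)).
Delete trivial equation app(4, 4) = app(4, 4).
Decompose tup/3: d = d,  app(4, one) = L,  4 = 4.
Delete trivial equation d = d.
Bind L := app(4, one); no other remaining equation mentions L. Substituting into the earlier bindings gives X2 := app(one, app(4, one)), S := tup(zero, zero, app(one, app(4, one))).
Delete trivial equation 4 = 4.
Decompose app/2: 6 = 6,  U = app(4, zero).
Delete trivial equation 6 = 6.
Bind U := app(4, zero); no other remaining equation mentions U.
Decompose app/2: one = one,  tup(R, 5, Q) = tup(tup(5, 4, 6), 5, app(4, one)).
Delete trivial equation one = one.
Decompose tup/3: R = tup(5, 4, 6),  5 = 5,  Q = app(4, one).
Bind R := tup(5, 4, 6); no other remaining equation mentions R.
Delete trivial equation 5 = 5.
Bind Q := app(4, one).
MGU = { X2 ↦ app(one, app(4, one)), S ↦ tup(zero, zero, app(one, app(4, one))), Y2 ↦ app(4, one), L ↦ app(4, one), U ↦ app(4, zero), R ↦ tup(5, 4, 6), Q ↦ app(4, one) }, so S ↦ tup(zero, zero, app(one, app(4, one))).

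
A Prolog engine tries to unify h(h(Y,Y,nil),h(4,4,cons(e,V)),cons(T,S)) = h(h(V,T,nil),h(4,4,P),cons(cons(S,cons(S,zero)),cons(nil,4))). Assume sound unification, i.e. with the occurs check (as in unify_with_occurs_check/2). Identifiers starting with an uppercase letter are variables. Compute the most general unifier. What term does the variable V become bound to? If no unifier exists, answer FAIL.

cons(cons(nil,4),cons(cons(nil,4),zero))

Decompose h/3: h(Y,Y,nil) = h(V,T,nil),  h(4,4,cons(e,V)) = h(4,4,P),  cons(T,S) = cons(cons(S,cons(S,zero)),cons(nil,4)).
Decompose h/3: Y = V,  Y = T,  nil = nil.
Bind Y := V; substituting into the one remaining equation that mentions Y gives: V = T.
Bind V := T; substituting into the one remaining equation that mentions V gives: h(4,4,cons(e,T)) = h(4,4,P). Substituting into the earlier binding gives Y := T.
Delete trivial equation nil = nil.
Decompose h/3: 4 = 4,  4 = 4,  cons(e,T) = P.
Delete trivial equation 4 = 4.
Delete trivial equation 4 = 4.
Bind P := cons(e,T); no other remaining equation mentions P.
Decompose cons/2: T = cons(S,cons(S,zero)),  S = cons(nil,4).
Bind T := cons(S,cons(S,zero)); no other remaining equation mentions T. Substituting into the earlier bindings gives Y := cons(S,cons(S,zero)), V := cons(S,cons(S,zero)), P := cons(e,cons(S,cons(S,zero))).
Bind S := cons(nil,4). Substituting into the earlier bindings gives Y := cons(cons(nil,4),cons(cons(nil,4),zero)), V := cons(cons(nil,4),cons(cons(nil,4),zero)), P := cons(e,cons(cons(nil,4),cons(cons(nil,4),zero))), T := cons(cons(nil,4),cons(cons(nil,4),zero)).
MGU = { Y = cons(cons(nil,4),cons(cons(nil,4),zero)), V = cons(cons(nil,4),cons(cons(nil,4),zero)), P = cons(e,cons(cons(nil,4),cons(cons(nil,4),zero))), T = cons(cons(nil,4),cons(cons(nil,4),zero)), S = cons(nil,4) }, so V = cons(cons(nil,4),cons(cons(nil,4),zero)).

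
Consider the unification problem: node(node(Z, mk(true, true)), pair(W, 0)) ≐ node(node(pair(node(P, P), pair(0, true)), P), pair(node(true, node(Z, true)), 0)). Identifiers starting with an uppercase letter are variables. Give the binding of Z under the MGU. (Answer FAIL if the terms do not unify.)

Decompose node/2: node(Z, mk(true, true)) ≐ node(pair(node(P, P), pair(0, true)), P),  pair(W, 0) ≐ pair(node(true, node(Z, true)), 0).
Decompose node/2: Z ≐ pair(node(P, P), pair(0, true)),  mk(true, true) ≐ P.
Bind Z := pair(node(P, P), pair(0, true)); substituting into the one remaining equation that mentions Z gives: pair(W, 0) ≐ pair(node(true, node(pair(node(P, P), pair(0, true)), true)), 0).
Bind P := mk(true, true); substituting into the remaining equation gives: pair(W, 0) ≐ pair(node(true, node(pair(node(mk(true, true), mk(true, true)), pair(0, true)), true)), 0). Substituting into the earlier binding gives Z := pair(node(mk(true, true), mk(true, true)), pair(0, true)).
Decompose pair/2: W ≐ node(true, node(pair(node(mk(true, true), mk(true, true)), pair(0, true)), true)),  0 ≐ 0.
Bind W := node(true, node(pair(node(mk(true, true), mk(true, true)), pair(0, true)), true)); no other remaining equation mentions W.
Delete trivial equation 0 ≐ 0.
MGU = { Z -> pair(node(mk(true, true), mk(true, true)), pair(0, true)), P -> mk(true, true), W -> node(true, node(pair(node(mk(true, true), mk(true, true)), pair(0, true)), true)) }, so Z -> pair(node(mk(true, true), mk(true, true)), pair(0, true)).

pair(node(mk(true, true), mk(true, true)), pair(0, true))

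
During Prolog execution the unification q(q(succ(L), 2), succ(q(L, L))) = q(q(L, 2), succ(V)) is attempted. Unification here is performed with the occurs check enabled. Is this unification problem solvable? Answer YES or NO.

Decompose q/2: q(succ(L), 2) = q(L, 2),  succ(q(L, L)) = succ(V).
Decompose q/2: succ(L) = L,  2 = 2.
Occurs check fails: L occurs in succ(L); the equation L = succ(L) has no finite solution.

NO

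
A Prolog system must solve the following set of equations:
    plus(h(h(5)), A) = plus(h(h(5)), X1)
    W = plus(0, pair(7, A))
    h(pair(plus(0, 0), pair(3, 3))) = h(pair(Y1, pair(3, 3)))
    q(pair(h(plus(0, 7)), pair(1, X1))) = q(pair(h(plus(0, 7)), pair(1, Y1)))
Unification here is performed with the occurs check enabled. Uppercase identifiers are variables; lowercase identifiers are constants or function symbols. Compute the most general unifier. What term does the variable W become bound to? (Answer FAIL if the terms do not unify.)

Decompose plus/2: h(h(5)) = h(h(5)),  A = X1.
Delete trivial equation h(h(5)) = h(h(5)).
Bind A := X1; substituting into the one remaining equation that mentions A gives: W = plus(0, pair(7, X1)).
Bind W := plus(0, pair(7, X1)); no other remaining equation mentions W.
Decompose h/1: pair(plus(0, 0), pair(3, 3)) = pair(Y1, pair(3, 3)).
Decompose pair/2: plus(0, 0) = Y1,  pair(3, 3) = pair(3, 3).
Bind Y1 := plus(0, 0); substituting into the one remaining equation that mentions Y1 gives: q(pair(h(plus(0, 7)), pair(1, X1))) = q(pair(h(plus(0, 7)), pair(1, plus(0, 0)))).
Delete trivial equation pair(3, 3) = pair(3, 3).
Decompose q/1: pair(h(plus(0, 7)), pair(1, X1)) = pair(h(plus(0, 7)), pair(1, plus(0, 0))).
Decompose pair/2: h(plus(0, 7)) = h(plus(0, 7)),  pair(1, X1) = pair(1, plus(0, 0)).
Delete trivial equation h(plus(0, 7)) = h(plus(0, 7)).
Decompose pair/2: 1 = 1,  X1 = plus(0, 0).
Delete trivial equation 1 = 1.
Bind X1 := plus(0, 0). Substituting into the earlier bindings gives A := plus(0, 0), W := plus(0, pair(7, plus(0, 0))).
MGU = { A -> plus(0, 0), W -> plus(0, pair(7, plus(0, 0))), Y1 -> plus(0, 0), X1 -> plus(0, 0) }, so W -> plus(0, pair(7, plus(0, 0))).

plus(0, pair(7, plus(0, 0)))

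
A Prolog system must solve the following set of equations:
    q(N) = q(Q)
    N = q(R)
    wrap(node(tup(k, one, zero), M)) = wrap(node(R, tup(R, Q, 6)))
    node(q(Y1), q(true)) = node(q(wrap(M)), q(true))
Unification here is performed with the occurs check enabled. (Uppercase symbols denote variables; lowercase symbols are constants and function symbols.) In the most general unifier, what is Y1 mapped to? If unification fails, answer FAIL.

Decompose q/1: N = Q.
Bind N := Q; substituting into the one remaining equation that mentions N gives: Q = q(R).
Bind Q := q(R); substituting into the one remaining equation that mentions Q gives: wrap(node(tup(k, one, zero), M)) = wrap(node(R, tup(R, q(R), 6))). Substituting into the earlier binding gives N := q(R).
Decompose wrap/1: node(tup(k, one, zero), M) = node(R, tup(R, q(R), 6)).
Decompose node/2: tup(k, one, zero) = R,  M = tup(R, q(R), 6).
Bind R := tup(k, one, zero); substituting into the one remaining equation that mentions R gives: M = tup(tup(k, one, zero), q(tup(k, one, zero)), 6). Substituting into the earlier bindings gives N := q(tup(k, one, zero)), Q := q(tup(k, one, zero)).
Bind M := tup(tup(k, one, zero), q(tup(k, one, zero)), 6); substituting into the remaining equation gives: node(q(Y1), q(true)) = node(q(wrap(tup(tup(k, one, zero), q(tup(k, one, zero)), 6))), q(true)).
Decompose node/2: q(Y1) = q(wrap(tup(tup(k, one, zero), q(tup(k, one, zero)), 6))),  q(true) = q(true).
Decompose q/1: Y1 = wrap(tup(tup(k, one, zero), q(tup(k, one, zero)), 6)).
Bind Y1 := wrap(tup(tup(k, one, zero), q(tup(k, one, zero)), 6)); no other remaining equation mentions Y1.
Delete trivial equation q(true) = q(true).
MGU = { N = q(tup(k, one, zero)), Q = q(tup(k, one, zero)), R = tup(k, one, zero), M = tup(tup(k, one, zero), q(tup(k, one, zero)), 6), Y1 = wrap(tup(tup(k, one, zero), q(tup(k, one, zero)), 6)) }, so Y1 = wrap(tup(tup(k, one, zero), q(tup(k, one, zero)), 6)).

wrap(tup(tup(k, one, zero), q(tup(k, one, zero)), 6))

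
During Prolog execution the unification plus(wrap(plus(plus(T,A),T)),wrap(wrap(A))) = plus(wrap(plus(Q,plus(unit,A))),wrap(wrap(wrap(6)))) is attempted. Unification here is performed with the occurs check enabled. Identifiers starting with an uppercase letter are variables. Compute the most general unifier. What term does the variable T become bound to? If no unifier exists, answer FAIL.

plus(unit,wrap(6))

Decompose plus/2: wrap(plus(plus(T,A),T)) = wrap(plus(Q,plus(unit,A))),  wrap(wrap(A)) = wrap(wrap(wrap(6))).
Decompose wrap/1: plus(plus(T,A),T) = plus(Q,plus(unit,A)).
Decompose plus/2: plus(T,A) = Q,  T = plus(unit,A).
Bind Q := plus(T,A); no other remaining equation mentions Q.
Bind T := plus(unit,A); no other remaining equation mentions T. Substituting into the earlier binding gives Q := plus(plus(unit,A),A).
Decompose wrap/1: wrap(A) = wrap(wrap(6)).
Decompose wrap/1: A = wrap(6).
Bind A := wrap(6). Substituting into the earlier bindings gives Q := plus(plus(unit,wrap(6)),wrap(6)), T := plus(unit,wrap(6)).
MGU = { Q = plus(plus(unit,wrap(6)),wrap(6)), T = plus(unit,wrap(6)), A = wrap(6) }, so T = plus(unit,wrap(6)).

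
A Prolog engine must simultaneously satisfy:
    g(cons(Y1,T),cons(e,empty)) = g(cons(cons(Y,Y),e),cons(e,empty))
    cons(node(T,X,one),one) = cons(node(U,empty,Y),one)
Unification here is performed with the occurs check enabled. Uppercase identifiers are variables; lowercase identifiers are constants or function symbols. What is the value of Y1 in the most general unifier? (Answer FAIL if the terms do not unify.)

Decompose g/2: cons(Y1,T) = cons(cons(Y,Y),e),  cons(e,empty) = cons(e,empty).
Decompose cons/2: Y1 = cons(Y,Y),  T = e.
Bind Y1 := cons(Y,Y); no other remaining equation mentions Y1.
Bind T := e; substituting into the one remaining equation that mentions T gives: cons(node(e,X,one),one) = cons(node(U,empty,Y),one).
Delete trivial equation cons(e,empty) = cons(e,empty).
Decompose cons/2: node(e,X,one) = node(U,empty,Y),  one = one.
Decompose node/3: e = U,  X = empty,  one = Y.
Bind U := e; no other remaining equation mentions U.
Bind X := empty; no other remaining equation mentions X.
Bind Y := one; no other remaining equation mentions Y. Substituting into the earlier binding gives Y1 := cons(one,one).
Delete trivial equation one = one.
MGU = { Y1 ↦ cons(one,one), T ↦ e, U ↦ e, X ↦ empty, Y ↦ one }, so Y1 ↦ cons(one,one).

cons(one,one)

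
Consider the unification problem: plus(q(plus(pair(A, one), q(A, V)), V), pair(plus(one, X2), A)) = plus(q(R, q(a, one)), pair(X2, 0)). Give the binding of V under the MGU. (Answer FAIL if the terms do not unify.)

FAIL

Decompose plus/2: q(plus(pair(A, one), q(A, V)), V) = q(R, q(a, one)),  pair(plus(one, X2), A) = pair(X2, 0).
Decompose q/2: plus(pair(A, one), q(A, V)) = R,  V = q(a, one).
Bind R := plus(pair(A, one), q(A, V)); no other remaining equation mentions R.
Bind V := q(a, one); no other remaining equation mentions V. Substituting into the earlier binding gives R := plus(pair(A, one), q(A, q(a, one))).
Decompose pair/2: plus(one, X2) = X2,  A = 0.
Occurs check fails: X2 occurs in plus(one, X2); the equation X2 = plus(one, X2) has no finite solution.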